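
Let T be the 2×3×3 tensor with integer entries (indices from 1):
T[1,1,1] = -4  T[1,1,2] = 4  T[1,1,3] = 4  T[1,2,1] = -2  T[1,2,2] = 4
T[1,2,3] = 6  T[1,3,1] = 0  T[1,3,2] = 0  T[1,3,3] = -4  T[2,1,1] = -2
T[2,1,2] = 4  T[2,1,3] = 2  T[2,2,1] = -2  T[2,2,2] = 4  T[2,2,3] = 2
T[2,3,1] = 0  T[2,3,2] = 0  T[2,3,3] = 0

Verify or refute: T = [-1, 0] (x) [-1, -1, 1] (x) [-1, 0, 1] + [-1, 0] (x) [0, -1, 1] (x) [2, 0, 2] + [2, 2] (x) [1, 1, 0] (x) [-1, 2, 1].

No

Reconstruct entry (1,1,1) from the claimed factors: Σₗ aₗ[1]bₗ[1]cₗ[1] = (-1)·(-1)·(-1) + (-1)·(0)·(2) + (2)·(1)·(-1) = -3, but T[1,1,1] = -4. The claim is false.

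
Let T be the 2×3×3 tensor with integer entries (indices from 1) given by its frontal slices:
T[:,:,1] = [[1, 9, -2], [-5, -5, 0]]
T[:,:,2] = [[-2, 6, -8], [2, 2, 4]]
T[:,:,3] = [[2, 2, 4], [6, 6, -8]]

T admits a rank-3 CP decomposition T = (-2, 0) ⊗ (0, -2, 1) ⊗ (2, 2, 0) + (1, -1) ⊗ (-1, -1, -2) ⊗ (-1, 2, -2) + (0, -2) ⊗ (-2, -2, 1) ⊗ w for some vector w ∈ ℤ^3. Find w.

Subtract the known terms from T to get the rank-1 residual R = (0, -2) ⊗ (-2, -2, 1) ⊗ w, so R[i,j,k] = a[i]·b[j]·w[k]. Pick indices with nonzero a[2]·b[1] = (-2)·(-2) = 4. Only the fibre through (2,1,·) is needed: R[2,1,:] = T[2,1,:] − Σₗ aₗ[2]bₗ[1]cₗ = [-5, 2, 6] − (0)·(0)·(2, 2, 0) − (-1)·(-1)·(-1, 2, -2) = [-4, 0, 8]. Then w[k] = R[2,1,k] / 4 for each k, giving w = [-4, 0, 8] / 4 = (-1, 0, 2).

w = (-1, 0, 2)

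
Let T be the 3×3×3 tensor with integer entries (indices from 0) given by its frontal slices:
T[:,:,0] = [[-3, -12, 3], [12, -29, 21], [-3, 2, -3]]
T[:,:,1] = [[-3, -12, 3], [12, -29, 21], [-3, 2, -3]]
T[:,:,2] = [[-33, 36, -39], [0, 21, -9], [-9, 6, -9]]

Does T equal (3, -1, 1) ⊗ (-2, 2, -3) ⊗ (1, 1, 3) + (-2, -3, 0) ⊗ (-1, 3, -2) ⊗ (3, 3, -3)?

Reconstruct entry (0,0,0) from the claimed factors: Σₗ aₗ[0]bₗ[0]cₗ[0] = (3)·(-2)·(1) + (-2)·(-1)·(3) = 0, but T[0,0,0] = -3. The claim is false.

No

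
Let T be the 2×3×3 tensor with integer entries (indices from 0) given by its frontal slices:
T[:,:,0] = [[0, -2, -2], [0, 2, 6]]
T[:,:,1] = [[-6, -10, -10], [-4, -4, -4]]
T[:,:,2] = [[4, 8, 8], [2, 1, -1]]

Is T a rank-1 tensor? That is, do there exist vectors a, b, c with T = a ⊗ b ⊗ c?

No

The mode-3 unfolding of T (rows indexed by k, columns by (i,j) = (0,0), (0,1), (0,2), (1,0), (1,1), (1,2)) is [[0, -2, -2, 0, 2, 6], [-6, -10, -10, -4, -4, -4], [4, 8, 8, 2, 1, -1]].
There the 3×3 minor on rows k ∈ {0, 1, 2}, columns (i,j) ∈ {(0,0), (0,1), (1,0)} is det [[0, -2, 0], [-6, -10, -4], [4, 8, 2]] = 8 ≠ 0, so this unfolding has rank ≥ 3; CP rank is at least every unfolding rank, so rank(T) ≥ 3.
In particular rank(T) ≥ 3 > 1, so T is not rank-1.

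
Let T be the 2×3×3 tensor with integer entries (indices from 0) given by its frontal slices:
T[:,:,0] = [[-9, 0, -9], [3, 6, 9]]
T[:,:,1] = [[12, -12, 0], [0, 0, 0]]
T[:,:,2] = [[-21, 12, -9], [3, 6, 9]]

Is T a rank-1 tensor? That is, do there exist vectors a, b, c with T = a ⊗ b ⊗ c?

No

The mode-3 unfolding of T (rows indexed by k, columns by (i,j) = (0,0), (0,1), (0,2), (1,0), (1,1), (1,2)) is [[-9, 0, -9, 3, 6, 9], [12, -12, 0, 0, 0, 0], [-21, 12, -9, 3, 6, 9]].
There the 2×2 minor on rows k ∈ {0, 1}, columns (i,j) ∈ {(0,0), (0,1)} is det [[-9, 0], [12, -12]] = 108 ≠ 0, so this unfolding has rank ≥ 2; CP rank is at least every unfolding rank, so rank(T) ≥ 2.
In particular rank(T) ≥ 2 > 1, so T is not rank-1.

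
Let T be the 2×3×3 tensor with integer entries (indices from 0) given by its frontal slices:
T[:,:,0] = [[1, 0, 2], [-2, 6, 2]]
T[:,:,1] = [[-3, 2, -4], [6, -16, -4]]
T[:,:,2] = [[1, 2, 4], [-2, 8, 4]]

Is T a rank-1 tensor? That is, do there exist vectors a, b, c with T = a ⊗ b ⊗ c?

No

The mode-2 unfolding of T (rows indexed by j, columns by (i,k) = (0,0), (0,1), (0,2), (1,0), (1,1), (1,2)) is [[1, -3, 1, -2, 6, -2], [0, 2, 2, 6, -16, 8], [2, -4, 4, 2, -4, 4]].
There the 2×2 minor on rows j ∈ {0, 1}, columns (i,k) ∈ {(0,0), (0,1)} is det [[1, -3], [0, 2]] = 2 ≠ 0, so this unfolding has rank ≥ 2; CP rank is at least every unfolding rank, so rank(T) ≥ 2.
In particular rank(T) ≥ 2 > 1, so T is not rank-1.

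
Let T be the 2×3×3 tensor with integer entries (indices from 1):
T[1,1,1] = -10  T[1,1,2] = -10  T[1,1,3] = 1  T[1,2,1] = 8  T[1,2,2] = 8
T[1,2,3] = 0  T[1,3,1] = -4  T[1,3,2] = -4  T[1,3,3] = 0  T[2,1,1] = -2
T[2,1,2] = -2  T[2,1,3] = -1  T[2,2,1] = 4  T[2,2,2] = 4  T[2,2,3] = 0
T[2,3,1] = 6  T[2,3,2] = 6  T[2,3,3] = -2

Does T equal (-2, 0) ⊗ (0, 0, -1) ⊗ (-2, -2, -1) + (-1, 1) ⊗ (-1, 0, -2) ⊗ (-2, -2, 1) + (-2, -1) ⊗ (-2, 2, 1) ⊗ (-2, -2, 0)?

Reconstruct entrywise from the claimed factors. For example, T[1,3,2] = -4 and Σₗ aₗ[1]bₗ[3]cₗ[2] = (-2)·(-1)·(-2) + (-1)·(-2)·(-2) + (-2)·(1)·(-2) = -4; checking all 18 entries, every one matches. The claim holds.

Yes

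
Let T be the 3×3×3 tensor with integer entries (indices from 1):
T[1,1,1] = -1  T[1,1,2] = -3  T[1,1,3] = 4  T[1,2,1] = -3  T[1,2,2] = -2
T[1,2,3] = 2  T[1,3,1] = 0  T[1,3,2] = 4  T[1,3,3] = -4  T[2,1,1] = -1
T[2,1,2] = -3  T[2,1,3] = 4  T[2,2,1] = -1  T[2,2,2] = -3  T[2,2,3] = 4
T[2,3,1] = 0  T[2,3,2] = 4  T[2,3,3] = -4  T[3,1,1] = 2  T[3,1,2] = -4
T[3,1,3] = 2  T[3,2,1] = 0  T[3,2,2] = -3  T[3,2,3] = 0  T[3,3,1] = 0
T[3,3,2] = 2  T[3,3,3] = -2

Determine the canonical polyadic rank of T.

Lower bound: the mode-2 unfolding of T (rows indexed by j, columns by (i,k) = (1,1), (1,2), (1,3), (2,1), (2,2), (2,3), (3,1), (3,2), (3,3)) is [[-1, -3, 4, -1, -3, 4, 2, -4, 2], [-3, -2, 2, -1, -3, 4, 0, -3, 0], [0, 4, -4, 0, 4, -4, 0, 2, -2]].
There the 3×3 minor on rows j ∈ {1, 2, 3}, columns (i,k) ∈ {(1,1), (1,2), (1,3)} is det [[-1, -3, 4], [-3, -2, 2], [0, 4, -4]] = -12 ≠ 0, so this unfolding has rank ≥ 3; CP rank is at least every unfolding rank, so rank(T) ≥ 3. (Flattening ranks never certify an upper bound on CP rank; for that we must actually write T with 3 rank-1 terms.)
Upper bound: T is a sum of 3 rank-1 terms, T = (1, 0, 1) (x) (0, 1, 0) (x) (-2, 1, -2) + (1, 1, -2) (x) (1, 1, 0) (x) (-1, 1, 0) + (2, 2, 1) (x) (1, 1, -1) (x) (0, -2, 2) (written with every a and b primitive with positive leading entry and the scale carried by c; CP decompositions are not unique, and this one is verified by expanding entrywise), so rank(T) ≤ 3.
These bounds meet, so rank(T) = 3.

3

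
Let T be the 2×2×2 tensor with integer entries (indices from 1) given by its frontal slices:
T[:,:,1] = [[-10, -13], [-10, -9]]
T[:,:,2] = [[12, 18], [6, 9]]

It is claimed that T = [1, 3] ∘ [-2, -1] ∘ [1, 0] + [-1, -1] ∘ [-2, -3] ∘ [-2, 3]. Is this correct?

Reconstruct entry (1,1,1) from the claimed factors: Σₗ aₗ[1]bₗ[1]cₗ[1] = (1)·(-2)·(1) + (-1)·(-2)·(-2) = -6, but T[1,1,1] = -10. The claim is false.

No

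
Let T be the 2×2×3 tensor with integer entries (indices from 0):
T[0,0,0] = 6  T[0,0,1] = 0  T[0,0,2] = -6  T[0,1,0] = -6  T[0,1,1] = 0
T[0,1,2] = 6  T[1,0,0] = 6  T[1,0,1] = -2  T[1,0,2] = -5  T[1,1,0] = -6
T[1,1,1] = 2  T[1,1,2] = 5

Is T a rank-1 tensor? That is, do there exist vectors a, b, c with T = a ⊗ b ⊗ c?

No

The mode-1 unfolding of T (rows indexed by i, columns by (j,k) = (0,0), (0,1), (0,2), (1,0), (1,1), (1,2)) is [[6, 0, -6, -6, 0, 6], [6, -2, -5, -6, 2, 5]].
There the 2×2 minor on rows i ∈ {0, 1}, columns (j,k) ∈ {(0,0), (0,1)} is det [[6, 0], [6, -2]] = -12 ≠ 0, so this unfolding has rank ≥ 2; CP rank is at least every unfolding rank, so rank(T) ≥ 2.
In particular rank(T) ≥ 2 > 1, so T is not rank-1.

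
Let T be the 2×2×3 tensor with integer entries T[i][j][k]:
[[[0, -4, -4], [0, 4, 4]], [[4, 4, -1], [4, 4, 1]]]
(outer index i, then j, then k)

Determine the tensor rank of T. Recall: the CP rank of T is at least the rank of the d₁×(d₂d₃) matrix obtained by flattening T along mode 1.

Lower bound: in the mode-3 unfolding of T (rows indexed by k, columns by (i,j)) the 3×3 minor on rows k ∈ {0, 1, 2}, columns (i,j) ∈ {(0,0), (1,0), (1,1)} is det [[0, 4, 4], [-4, 4, 4], [-4, -1, 1]] = 32 ≠ 0, so that unfolding has rank ≥ 3 and hence rank(T) ≥ 3 (CP rank is at least every unfolding rank, though it can be larger).
Upper bound: T is a sum of 3 rank-1 terms, T = [0, 1] ⊗ [1, 1] ⊗ [4, 4, 0] + [1, 0] ⊗ [1, -1] ⊗ [0, -4, -2] + [2, 1] ⊗ [1, -1] ⊗ [0, 0, -1] (written with every a and b primitive with positive leading entry and the scale carried by c; CP decompositions are not unique, and this one is verified by expanding entrywise), so rank(T) ≤ 3.
These bounds meet, so rank(T) = 3.

3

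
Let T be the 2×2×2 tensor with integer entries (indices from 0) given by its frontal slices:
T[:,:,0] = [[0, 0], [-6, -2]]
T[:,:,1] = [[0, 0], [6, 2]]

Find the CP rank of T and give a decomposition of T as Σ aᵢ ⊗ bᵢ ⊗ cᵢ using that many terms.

rank(T) = 1

Lower bound: T ≠ 0 (e.g. T[1,0,0] = -6), so rank(T) ≥ 1.
Upper bound: if T = a ⊗ b ⊗ c then every fibre of T is a multiple of the corresponding factor, so read the factors off the fibres through the nonzero entry T[1,0,0] = -6.
The mode-1 fibre T[:,0,0] = [0, -6] gives a = [0, 1] (primitive direction); the mode-2 fibre T[1,:,0] = [-6, -2] gives b = [3, 1]; then c[k] = T[1,0,k] / (a[1]·b[0]) = [-6, 6] / 3 = [-2, 2].
Expanding [0, 1] ⊗ [3, 1] ⊗ [-2, 2] reproduces all 8 entries of T, so T = [0, 1] ⊗ [3, 1] ⊗ [-2, 2] and rank(T) ≤ 1.
These bounds meet, so rank(T) = 1.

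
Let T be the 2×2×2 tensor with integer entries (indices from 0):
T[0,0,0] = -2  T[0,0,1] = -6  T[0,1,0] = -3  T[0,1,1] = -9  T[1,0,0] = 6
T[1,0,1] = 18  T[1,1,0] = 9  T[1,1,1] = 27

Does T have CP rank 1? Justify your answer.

If T = a ∘ b ∘ c then every fibre of T is a multiple of the corresponding factor, so read the factors off the fibres through the nonzero entry T[0,0,0] = -2.
The mode-1 fibre T[:,0,0] = [-2, 6] gives a = [1, -3] (primitive direction); the mode-2 fibre T[0,:,0] = [-2, -3] gives b = [2, 3]; then c[k] = T[0,0,k] / (a[0]·b[0]) = [-2, -6] / 2 = [-1, -3].
Expanding [1, -3] ∘ [2, 3] ∘ [-1, -3] reproduces all 8 entries of T, so T = [1, -3] ∘ [2, 3] ∘ [-1, -3] and rank(T) ≤ 1.
Equivalently every frontal slice T[:,:,k] is c[k] times the rank-1 matrix [1, -3] ∘ [2, 3]. So T has rank 1 (it is nonzero).

Yes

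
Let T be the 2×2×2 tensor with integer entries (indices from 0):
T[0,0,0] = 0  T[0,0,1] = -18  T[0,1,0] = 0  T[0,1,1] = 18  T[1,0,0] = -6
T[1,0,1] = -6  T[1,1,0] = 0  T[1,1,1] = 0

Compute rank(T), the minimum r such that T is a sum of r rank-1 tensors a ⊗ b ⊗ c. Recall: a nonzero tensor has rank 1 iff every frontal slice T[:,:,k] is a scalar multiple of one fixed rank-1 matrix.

2

Lower bound: the mode-2 unfolding of T (rows indexed by j, columns by (i,k) = (0,0), (0,1), (1,0), (1,1)) is [[0, -18, -6, -6], [0, 18, 0, 0]].
There the 2×2 minor on rows j ∈ {0, 1}, columns (i,k) ∈ {(0,1), (1,0)} is det [[-18, -6], [18, 0]] = 108 ≠ 0, so this unfolding has rank ≥ 2; CP rank is at least every unfolding rank, so rank(T) ≥ 2. (Flattening ranks never certify an upper bound on CP rank; for that we must actually write T with 2 rank-1 terms.)
Upper bound — finding two terms. Write S_k = T[:,:,k] for the frontal slices: S₀ = [[0, 0], [-6, 0]], S₁ = [[-18, 18], [-6, 0]].
If T = a₁ ⊗ b₁ ⊗ c₁ + a₂ ⊗ b₂ ⊗ c₂ then each S_k = c₁[k]·a₁b₁ᵀ + c₂[k]·a₂b₂ᵀ. S₀ and S₁ are linearly independent, so a₁b₁ᵀ and a₂b₂ᵀ must span the same plane of matrices: they are the rank-1 matrices of the form x·S₀ + y·S₁.
det(x·S₀ + y·S₁) is 108·xy + 108·y² = 108·(y)(x + y), vanishing at (x:y) = (1:0) and (1:-1).
M₁ = S₀ = [[0, 0], [-6, 0]] = (-6)·(0, 1)(1, 0)ᵀ and M₂ = S₀ − S₁ = [[18, -18], [0, 0]] = 18·(1, 0)(1, -1)ᵀ, so take a₁ = (0, 1), b₁ = (1, 0), a₂ = (1, 0), b₂ = (1, -1).
Each slice is an integer combination of E₁ = a₁b₁ᵀ and E₂ = a₂b₂ᵀ: S₀ = −6·E₁, S₁ = −6·E₁ − 18·E₂; reading off coefficients, c₁ = (-6, -6) and c₂ = (0, -18).
Hence T = (0, 1) ⊗ (1, 0) ⊗ (-6, -6) + (1, 0) ⊗ (1, -1) ⊗ (0, -18), so rank(T) ≤ 2.
These bounds meet, so rank(T) = 2.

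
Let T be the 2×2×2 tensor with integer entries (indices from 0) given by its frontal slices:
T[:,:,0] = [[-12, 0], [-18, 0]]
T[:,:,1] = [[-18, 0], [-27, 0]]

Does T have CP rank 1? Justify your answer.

If T = a (x) b (x) c then every fibre of T is a multiple of the corresponding factor, so read the factors off the fibres through the nonzero entry T[0,0,0] = -12.
The mode-1 fibre T[:,0,0] = [-12, -18] gives a = (2, 3) (primitive direction); the mode-2 fibre T[0,:,0] = [-12, 0] gives b = (1, 0); then c[k] = T[0,0,k] / (a[0]·b[0]) = [-12, -18] / 2 = (-6, -9).
Expanding (2, 3) (x) (1, 0) (x) (-6, -9) reproduces all 8 entries of T, so T = (2, 3) (x) (1, 0) (x) (-6, -9) and rank(T) ≤ 1.
Equivalently every frontal slice T[:,:,k] is c[k] times the rank-1 matrix (2, 3) (x) (1, 0). So T has rank 1 (it is nonzero).

Yes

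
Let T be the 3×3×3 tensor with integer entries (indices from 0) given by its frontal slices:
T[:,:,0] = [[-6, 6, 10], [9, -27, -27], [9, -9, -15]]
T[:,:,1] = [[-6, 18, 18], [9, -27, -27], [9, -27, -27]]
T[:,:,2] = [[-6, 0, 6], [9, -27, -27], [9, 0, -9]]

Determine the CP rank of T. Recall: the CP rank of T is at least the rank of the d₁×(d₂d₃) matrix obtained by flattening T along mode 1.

Lower bound: the mode-2 unfolding of T (rows indexed by j, columns by (i,k) = (0,0), (0,1), (0,2), (1,0), (1,1), (1,2), (2,0), (2,1), (2,2)) is [[-6, -6, -6, 9, 9, 9, 9, 9, 9], [6, 18, 0, -27, -27, -27, -9, -27, 0], [10, 18, 6, -27, -27, -27, -15, -27, -9]].
There the 2×2 minor on rows j ∈ {0, 1}, columns (i,k) ∈ {(0,0), (0,1)} is det [[-6, -6], [6, 18]] = -72 ≠ 0, so this unfolding has rank ≥ 2; CP rank is at least every unfolding rank, so rank(T) ≥ 2. (Flattening ranks never certify an upper bound on CP rank; for that we must actually write T with 2 rank-1 terms.)
Upper bound — finding two terms. Write S_k = T[:,:,k] for the frontal slices: S₀ = [[-6, 6, 10], [9, -27, -27], [9, -9, -15]], S₁ = [[-6, 18, 18], [9, -27, -27], [9, -27, -27]], S₂ = [[-6, 0, 6], [9, -27, -27], [9, 0, -9]].
If T = a₁ ⊗ b₁ ⊗ c₁ + a₂ ⊗ b₂ ⊗ c₂ then each S_k = c₁[k]·a₁b₁ᵀ + c₂[k]·a₂b₂ᵀ. S₀ and S₁ are linearly independent, so a₁b₁ᵀ and a₂b₂ᵀ must span the same plane of matrices: they are the rank-1 matrices of the form x·S₀ + y·S₁.
The 2×2 minor of x·S₀ + y·S₁ on rows {0,1}, columns {0,1} is 108·x² + 108·xy = 108·(x + y)(x), vanishing at (x:y) = (1:-1) and (0:1).
M₁ = S₀ − S₁ = [[0, -12, -8], [0, 0, 0], [0, 18, 12]] = (-2)·[2, 0, -3][0, 3, 2]ᵀ and M₂ = S₁ = [[-6, 18, 18], [9, -27, -27], [9, -27, -27]] = (-3)·[2, -3, -3][1, -3, -3]ᵀ, so take a₁ = [2, 0, -3], b₁ = [0, 3, 2], a₂ = [2, -3, -3], b₂ = [1, -3, -3].
Each slice is an integer combination of E₁ = a₁b₁ᵀ and E₂ = a₂b₂ᵀ: S₀ = −2·E₁ − 3·E₂, S₁ = −3·E₂, S₂ = −3·E₁ − 3·E₂; reading off coefficients, c₁ = [-2, 0, -3] and c₂ = [-3, -3, -3].
Hence T = [2, 0, -3] ⊗ [0, 3, 2] ⊗ [-2, 0, -3] + [2, -3, -3] ⊗ [1, -3, -3] ⊗ [-3, -3, -3], so rank(T) ≤ 2.
These bounds meet, so rank(T) = 2.

2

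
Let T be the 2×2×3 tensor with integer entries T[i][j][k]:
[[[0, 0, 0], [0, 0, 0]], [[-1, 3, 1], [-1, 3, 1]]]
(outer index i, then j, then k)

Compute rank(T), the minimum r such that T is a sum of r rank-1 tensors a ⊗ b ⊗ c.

1

Lower bound: T ≠ 0 (e.g. T[1,0,0] = -1), so rank(T) ≥ 1.
Upper bound: if T = a ⊗ b ⊗ c then every fibre of T is a multiple of the corresponding factor, so read the factors off the fibres through the nonzero entry T[1,0,0] = -1.
The mode-1 fibre T[:,0,0] = [0, -1] gives a = (0, 1) (primitive direction); the mode-2 fibre T[1,:,0] = [-1, -1] gives b = (1, 1); then c[k] = T[1,0,k] / (a[1]·b[0]) = [-1, 3, 1] / 1 = (-1, 3, 1).
Expanding (0, 1) ⊗ (1, 1) ⊗ (-1, 3, 1) reproduces all 12 entries of T, so T = (0, 1) ⊗ (1, 1) ⊗ (-1, 3, 1) and rank(T) ≤ 1.
These bounds meet, so rank(T) = 1.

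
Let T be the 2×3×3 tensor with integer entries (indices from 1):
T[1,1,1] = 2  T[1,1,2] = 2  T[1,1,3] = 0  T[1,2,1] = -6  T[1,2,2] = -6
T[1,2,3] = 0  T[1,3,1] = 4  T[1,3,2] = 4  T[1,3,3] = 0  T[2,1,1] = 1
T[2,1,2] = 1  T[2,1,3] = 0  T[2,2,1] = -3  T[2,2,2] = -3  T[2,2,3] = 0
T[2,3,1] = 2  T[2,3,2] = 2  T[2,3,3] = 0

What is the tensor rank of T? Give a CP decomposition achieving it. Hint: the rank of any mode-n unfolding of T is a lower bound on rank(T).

rank(T) = 1

Lower bound: T ≠ 0 (e.g. T[1,1,1] = 2), so rank(T) ≥ 1.
Upper bound: if T = a ⊗ b ⊗ c then every fibre of T is a multiple of the corresponding factor, so read the factors off the fibres through the nonzero entry T[1,1,1] = 2.
The mode-1 fibre T[:,1,1] = [2, 1] gives a = [2, 1] (primitive direction); the mode-2 fibre T[1,:,1] = [2, -6, 4] gives b = [1, -3, 2]; then c[k] = T[1,1,k] / (a[1]·b[1]) = [2, 2, 0] / 2 = [1, 1, 0].
Expanding [2, 1] ⊗ [1, -3, 2] ⊗ [1, 1, 0] reproduces all 18 entries of T, so T = [2, 1] ⊗ [1, -3, 2] ⊗ [1, 1, 0] and rank(T) ≤ 1.
These bounds meet, so rank(T) = 1.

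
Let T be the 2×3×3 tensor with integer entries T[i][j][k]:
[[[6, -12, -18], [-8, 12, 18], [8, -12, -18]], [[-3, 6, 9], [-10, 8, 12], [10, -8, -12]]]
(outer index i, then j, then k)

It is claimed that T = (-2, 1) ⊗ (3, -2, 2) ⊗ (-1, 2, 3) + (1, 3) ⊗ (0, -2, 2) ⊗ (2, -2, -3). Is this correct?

Yes

Reconstruct entrywise from the claimed factors. For example, T[0,1,0] = -8 and Σₗ aₗ[0]bₗ[1]cₗ[0] = (-2)·(-2)·(-1) + (1)·(-2)·(2) = -8; checking all 18 entries, every one matches. The claim holds.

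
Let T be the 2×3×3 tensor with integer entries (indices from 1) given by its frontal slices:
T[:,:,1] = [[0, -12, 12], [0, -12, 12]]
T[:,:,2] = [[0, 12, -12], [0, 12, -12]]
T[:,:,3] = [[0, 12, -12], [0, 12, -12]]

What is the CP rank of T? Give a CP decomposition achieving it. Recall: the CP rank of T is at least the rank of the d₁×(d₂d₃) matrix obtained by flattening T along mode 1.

Lower bound: T ≠ 0 (e.g. T[1,2,1] = -12), so rank(T) ≥ 1.
Upper bound: if T = a ⊗ b ⊗ c then every fibre of T is a multiple of the corresponding factor, so read the factors off the fibres through the nonzero entry T[1,2,1] = -12.
The mode-1 fibre T[:,2,1] = [-12, -12] gives a = [1, 1] (primitive direction); the mode-2 fibre T[1,:,1] = [0, -12, 12] gives b = [0, 1, -1]; then c[k] = T[1,2,k] / (a[1]·b[2]) = [-12, 12, 12] / 1 = [-12, 12, 12].
Expanding [1, 1] ⊗ [0, 1, -1] ⊗ [-12, 12, 12] reproduces all 18 entries of T, so T = [1, 1] ⊗ [0, 1, -1] ⊗ [-12, 12, 12] and rank(T) ≤ 1.
These bounds meet, so rank(T) = 1.

rank(T) = 1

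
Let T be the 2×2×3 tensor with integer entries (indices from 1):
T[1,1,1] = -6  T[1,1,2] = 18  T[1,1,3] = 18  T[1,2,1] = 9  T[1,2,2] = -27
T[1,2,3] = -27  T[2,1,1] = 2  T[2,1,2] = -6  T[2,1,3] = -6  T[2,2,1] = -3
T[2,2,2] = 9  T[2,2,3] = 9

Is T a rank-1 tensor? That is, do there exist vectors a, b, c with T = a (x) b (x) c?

Yes

The mode-1 fibre T[:,1,1] = [-6, 2] gives a = (3, -1) (primitive direction); the mode-2 fibre T[1,:,1] = [-6, 9] gives b = (2, -3); then c[k] = T[1,1,k] / (a[1]·b[1]) = [-6, 18, 18] / 6 = (-1, 3, 3).
Expanding (3, -1) (x) (2, -3) (x) (-1, 3, 3) reproduces all 12 entries of T, so T = (3, -1) (x) (2, -3) (x) (-1, 3, 3) and rank(T) ≤ 1.
Equivalently every frontal slice T[:,:,k] is c[k] times the rank-1 matrix (3, -1) (x) (2, -3). So T has rank 1 (it is nonzero).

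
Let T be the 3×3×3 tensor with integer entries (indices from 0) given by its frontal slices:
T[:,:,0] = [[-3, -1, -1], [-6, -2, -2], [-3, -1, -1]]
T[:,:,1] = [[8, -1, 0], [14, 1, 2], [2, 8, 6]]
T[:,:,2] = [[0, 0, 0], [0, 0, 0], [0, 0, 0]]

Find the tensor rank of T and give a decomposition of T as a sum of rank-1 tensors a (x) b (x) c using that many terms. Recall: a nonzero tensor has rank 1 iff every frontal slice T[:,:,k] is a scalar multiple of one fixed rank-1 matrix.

Lower bound: the mode-1 unfolding of T (rows indexed by i, columns by (j,k) = (0,0), (0,1), (0,2), (1,0), (1,1), (1,2), (2,0), (2,1), (2,2)) is [[-3, 8, 0, -1, -1, 0, -1, 0, 0], [-6, 14, 0, -2, 1, 0, -2, 2, 0], [-3, 2, 0, -1, 8, 0, -1, 6, 0]].
There the 2×2 minor on rows i ∈ {0, 1}, columns (j,k) ∈ {(0,0), (0,1)} is det [[-3, 8], [-6, 14]] = 6 ≠ 0, so this unfolding has rank ≥ 2; CP rank is at least every unfolding rank, so rank(T) ≥ 2. (Flattening ranks never certify an upper bound on CP rank; for that we must actually write T with 2 rank-1 terms.)
Upper bound — finding two terms. Write S_k = T[:,:,k] for the frontal slices: S₀ = [[-3, -1, -1], [-6, -2, -2], [-3, -1, -1]], S₁ = [[8, -1, 0], [14, 1, 2], [2, 8, 6]], S₂ = [[0, 0, 0], [0, 0, 0], [0, 0, 0]].
If T = a₁ (x) b₁ (x) c₁ + a₂ (x) b₂ (x) c₂ then each S_k = c₁[k]·a₁b₁ᵀ + c₂[k]·a₂b₂ᵀ. S₀ and S₁ are linearly independent, so a₁b₁ᵀ and a₂b₂ᵀ must span the same plane of matrices: they are the rank-1 matrices of the form x·S₀ + y·S₁.
The 2×2 minor of x·S₀ + y·S₁ on rows {0,1}, columns {0,1} is −11·xy + 22·y² = (-11)·(x − 2·y)(y), vanishing at (x:y) = (2:1) and (1:0).
M₁ = 2·S₀ + S₁ = [[2, -3, -2], [2, -3, -2], [-4, 6, 4]] = [1, 1, -2][2, -3, -2]ᵀ and M₂ = S₀ = [[-3, -1, -1], [-6, -2, -2], [-3, -1, -1]] = −[1, 2, 1][3, 1, 1]ᵀ, so take a₁ = [1, 1, -2], b₁ = [2, -3, -2], a₂ = [1, 2, 1], b₂ = [3, 1, 1].
Each slice is an integer combination of E₁ = a₁b₁ᵀ and E₂ = a₂b₂ᵀ: S₀ = −E₂, S₁ = E₁ + 2·E₂, S₂ = 0; reading off coefficients, c₁ = [0, 1, 0] and c₂ = [-1, 2, 0].
Hence T = [1, 1, -2] (x) [2, -3, -2] (x) [0, 1, 0] + [1, 2, 1] (x) [3, 1, 1] (x) [-1, 2, 0], so rank(T) ≤ 2.
These bounds meet, so rank(T) = 2.

rank(T) = 2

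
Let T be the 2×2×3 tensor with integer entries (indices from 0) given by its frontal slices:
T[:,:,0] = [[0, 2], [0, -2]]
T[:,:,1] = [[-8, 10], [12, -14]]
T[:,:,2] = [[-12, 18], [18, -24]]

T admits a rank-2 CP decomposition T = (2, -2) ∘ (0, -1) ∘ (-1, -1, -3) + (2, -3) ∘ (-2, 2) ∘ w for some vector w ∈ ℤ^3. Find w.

w = (0, 2, 3)

Subtract the known terms from T to get the rank-1 residual R = (2, -3) ∘ (-2, 2) ∘ w, so R[i,j,k] = a[i]·b[j]·w[k]. Pick indices with nonzero a[0]·b[0] = (2)·(-2) = -4. Only the fibre through (0,0,·) is needed: R[0,0,:] = T[0,0,:] − Σₗ aₗ[0]bₗ[0]cₗ = [0, -8, -12] − (2)·(0)·(-1, -1, -3) = [0, -8, -12]. Then w[k] = R[0,0,k] / -4 for each k, giving w = [0, -8, -12] / -4 = (0, 2, 3).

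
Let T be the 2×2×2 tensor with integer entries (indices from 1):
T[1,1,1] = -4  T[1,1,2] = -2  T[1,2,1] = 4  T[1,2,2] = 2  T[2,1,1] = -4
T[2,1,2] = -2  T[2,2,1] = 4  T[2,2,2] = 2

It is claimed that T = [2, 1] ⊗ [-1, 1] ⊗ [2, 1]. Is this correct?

Reconstruct entry (2,1,1) from the claimed factors: Σₗ aₗ[2]bₗ[1]cₗ[1] = (1)·(-1)·(2) = -2, but T[2,1,1] = -4. The claim is false.

No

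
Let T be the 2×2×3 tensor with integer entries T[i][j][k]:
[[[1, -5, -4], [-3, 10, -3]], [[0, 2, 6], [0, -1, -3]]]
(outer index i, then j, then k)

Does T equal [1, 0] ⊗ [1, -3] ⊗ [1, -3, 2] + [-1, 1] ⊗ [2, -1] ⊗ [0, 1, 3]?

Reconstruct entrywise from the claimed factors. For example, T[0,1,2] = -3 and Σₗ aₗ[0]bₗ[1]cₗ[2] = (1)·(-3)·(2) + (-1)·(-1)·(3) = -3; checking all 12 entries, every one matches. The claim holds.

Yes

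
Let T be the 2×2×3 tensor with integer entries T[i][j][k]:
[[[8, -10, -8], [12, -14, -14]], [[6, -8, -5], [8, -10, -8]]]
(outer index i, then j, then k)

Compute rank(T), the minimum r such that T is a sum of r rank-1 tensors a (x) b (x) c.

2

Lower bound: the mode-2 unfolding of T (rows indexed by j, columns by (i,k) = (0,0), (0,1), (0,2), (1,0), (1,1), (1,2)) is [[8, -10, -8, 6, -8, -5], [12, -14, -14, 8, -10, -8]].
There the 2×2 minor on rows j ∈ {0, 1}, columns (i,k) ∈ {(0,0), (0,1)} is det [[8, -10], [12, -14]] = 8 ≠ 0, so this unfolding has rank ≥ 2; CP rank is at least every unfolding rank, so rank(T) ≥ 2. (Unfolding ranks only ever bound the CP rank from below — rank(T) can be strictly larger than all of them — so the matching upper bound has to come from an explicit 2-term decomposition.)
Upper bound — finding two terms. Write S_k = T[:,:,k] for the frontal slices: S₀ = [[8, 12], [6, 8]], S₁ = [[-10, -14], [-8, -10]], S₂ = [[-8, -14], [-5, -8]].
If T = a₁ (x) b₁ (x) c₁ + a₂ (x) b₂ (x) c₂ then each S_k = c₁[k]·a₁b₁ᵀ + c₂[k]·a₂b₂ᵀ. S₀ and S₁ are linearly independent, so a₁b₁ᵀ and a₂b₂ᵀ must span the same plane of matrices: they are the rank-1 matrices of the form x·S₀ + y·S₁.
det(x·S₀ + y·S₁) is −8·x² + 20·xy − 12·y² = (-4)·(2·x − 3·y)(x − y), vanishing at (x:y) = (3:2) and (1:1).
M₁ = 3·S₀ + 2·S₁ = [[4, 8], [2, 4]] = 2·[2, 1][1, 2]ᵀ and M₂ = S₀ + S₁ = [[-2, -2], [-2, -2]] = (-2)·[1, 1][1, 1]ᵀ, so take a₁ = [2, 1], b₁ = [1, 2], a₂ = [1, 1], b₂ = [1, 1].
Each slice is an integer combination of E₁ = a₁b₁ᵀ and E₂ = a₂b₂ᵀ: S₀ = 2·E₁ + 4·E₂, S₁ = −2·E₁ − 6·E₂, S₂ = −3·E₁ − 2·E₂; reading off coefficients, c₁ = [2, -2, -3] and c₂ = [4, -6, -2].
Hence T = [2, 1] (x) [1, 2] (x) [2, -2, -3] + [1, 1] (x) [1, 1] (x) [4, -6, -2], so rank(T) ≤ 2.
These bounds meet, so rank(T) = 2.
Check entry T[0,0,2] = -8: (2)·(1)·(-3) + (1)·(1)·(-2) = -8.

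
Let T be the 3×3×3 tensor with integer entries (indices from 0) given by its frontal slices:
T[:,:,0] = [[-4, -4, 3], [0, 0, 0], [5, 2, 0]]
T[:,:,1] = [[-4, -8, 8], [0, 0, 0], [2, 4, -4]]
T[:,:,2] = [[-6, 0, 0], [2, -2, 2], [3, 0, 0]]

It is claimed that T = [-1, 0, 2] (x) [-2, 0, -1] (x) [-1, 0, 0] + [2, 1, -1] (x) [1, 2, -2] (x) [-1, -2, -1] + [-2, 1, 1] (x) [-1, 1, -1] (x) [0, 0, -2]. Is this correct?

No

Reconstruct entry (1,0,0) from the claimed factors: Σₗ aₗ[1]bₗ[0]cₗ[0] = (0)·(-2)·(-1) + (1)·(1)·(-1) + (1)·(-1)·(0) = -1, but T[1,0,0] = 0. The claim is false.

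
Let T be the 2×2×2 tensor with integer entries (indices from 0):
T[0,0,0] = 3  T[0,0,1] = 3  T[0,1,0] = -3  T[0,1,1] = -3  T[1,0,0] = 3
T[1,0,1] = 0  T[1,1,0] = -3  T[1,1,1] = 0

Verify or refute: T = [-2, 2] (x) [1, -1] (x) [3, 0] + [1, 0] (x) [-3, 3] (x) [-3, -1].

Reconstruct entry (1,0,0) from the claimed factors: Σₗ aₗ[1]bₗ[0]cₗ[0] = (2)·(1)·(3) + (0)·(-3)·(-3) = 6, but T[1,0,0] = 3. The claim is false.

No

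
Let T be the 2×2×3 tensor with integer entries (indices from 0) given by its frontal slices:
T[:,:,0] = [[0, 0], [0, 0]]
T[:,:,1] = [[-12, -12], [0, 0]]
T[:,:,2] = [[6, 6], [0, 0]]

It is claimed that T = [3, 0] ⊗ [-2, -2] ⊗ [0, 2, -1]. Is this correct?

Yes

Reconstruct entrywise from the claimed factors. For example, T[0,1,2] = 6 and Σₗ aₗ[0]bₗ[1]cₗ[2] = (3)·(-2)·(-1) = 6; checking all 12 entries, every one matches. The claim holds.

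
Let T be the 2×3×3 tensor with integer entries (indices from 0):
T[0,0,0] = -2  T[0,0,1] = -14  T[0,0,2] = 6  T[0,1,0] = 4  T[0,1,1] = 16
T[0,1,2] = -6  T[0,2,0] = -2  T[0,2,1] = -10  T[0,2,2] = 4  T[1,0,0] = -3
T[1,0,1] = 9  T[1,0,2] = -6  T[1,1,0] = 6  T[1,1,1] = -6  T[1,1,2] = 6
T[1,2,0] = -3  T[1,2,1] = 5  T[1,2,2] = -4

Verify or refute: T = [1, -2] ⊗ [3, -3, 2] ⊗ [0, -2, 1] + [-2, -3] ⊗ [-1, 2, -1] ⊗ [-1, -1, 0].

No

Reconstruct entry (0,0,1) from the claimed factors: Σₗ aₗ[0]bₗ[0]cₗ[1] = (1)·(3)·(-2) + (-2)·(-1)·(-1) = -8, but T[0,0,1] = -14. The claim is false.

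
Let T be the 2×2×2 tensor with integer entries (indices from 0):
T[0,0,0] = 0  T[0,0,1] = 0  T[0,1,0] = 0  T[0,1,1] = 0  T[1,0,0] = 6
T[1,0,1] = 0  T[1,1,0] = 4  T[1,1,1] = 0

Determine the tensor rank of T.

Lower bound: T ≠ 0 (e.g. T[1,0,0] = 6), so rank(T) ≥ 1.
Upper bound: if T = a ⊗ b ⊗ c then every fibre of T is a multiple of the corresponding factor, so read the factors off the fibres through the nonzero entry T[1,0,0] = 6.
The mode-1 fibre T[:,0,0] = [0, 6] gives a = (0, 1) (primitive direction); the mode-2 fibre T[1,:,0] = [6, 4] gives b = (3, 2); then c[k] = T[1,0,k] / (a[1]·b[0]) = [6, 0] / 3 = (2, 0).
Expanding (0, 1) ⊗ (3, 2) ⊗ (2, 0) reproduces all 8 entries of T, so T = (0, 1) ⊗ (3, 2) ⊗ (2, 0) and rank(T) ≤ 1.
These bounds meet, so rank(T) = 1.

1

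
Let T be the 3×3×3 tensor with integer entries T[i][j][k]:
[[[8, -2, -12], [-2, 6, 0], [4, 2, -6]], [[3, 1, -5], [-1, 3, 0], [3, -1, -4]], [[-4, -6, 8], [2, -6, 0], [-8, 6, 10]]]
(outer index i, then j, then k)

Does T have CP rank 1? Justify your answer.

The mode-3 unfolding of T (rows indexed by k, columns by (i,j) = (0,0), (0,1), (0,2), (1,0), (1,1), (1,2), (2,0), (2,1), (2,2)) is [[8, -2, 4, 3, -1, 3, -4, 2, -8], [-2, 6, 2, 1, 3, -1, -6, -6, 6], [-12, 0, -6, -5, 0, -4, 8, 0, 10]].
There the 3×3 minor on rows k ∈ {0, 1, 2}, columns (i,j) ∈ {(0,0), (0,1), (0,2)} is det [[8, -2, 4], [-2, 6, 2], [-12, 0, -6]] = 72 ≠ 0, so this unfolding has rank ≥ 3; CP rank is at least every unfolding rank, so rank(T) ≥ 3.
In particular rank(T) ≥ 3 > 1, so T is not rank-1.

No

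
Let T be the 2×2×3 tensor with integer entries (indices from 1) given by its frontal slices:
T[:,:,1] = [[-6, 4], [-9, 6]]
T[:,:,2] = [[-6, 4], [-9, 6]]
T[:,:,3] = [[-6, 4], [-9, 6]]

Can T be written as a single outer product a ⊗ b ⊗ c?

Yes

If T = a ⊗ b ⊗ c then every fibre of T is a multiple of the corresponding factor, so read the factors off the fibres through the nonzero entry T[1,1,1] = -6.
The mode-1 fibre T[:,1,1] = [-6, -9] gives a = (2, 3) (primitive direction); the mode-2 fibre T[1,:,1] = [-6, 4] gives b = (3, -2); then c[k] = T[1,1,k] / (a[1]·b[1]) = [-6, -6, -6] / 6 = (-1, -1, -1).
Expanding (2, 3) ⊗ (3, -2) ⊗ (-1, -1, -1) reproduces all 12 entries of T, so T = (2, 3) ⊗ (3, -2) ⊗ (-1, -1, -1) and rank(T) ≤ 1.
Equivalently every frontal slice T[:,:,k] is c[k] times the rank-1 matrix (2, 3) ⊗ (3, -2). So T has rank 1 (it is nonzero).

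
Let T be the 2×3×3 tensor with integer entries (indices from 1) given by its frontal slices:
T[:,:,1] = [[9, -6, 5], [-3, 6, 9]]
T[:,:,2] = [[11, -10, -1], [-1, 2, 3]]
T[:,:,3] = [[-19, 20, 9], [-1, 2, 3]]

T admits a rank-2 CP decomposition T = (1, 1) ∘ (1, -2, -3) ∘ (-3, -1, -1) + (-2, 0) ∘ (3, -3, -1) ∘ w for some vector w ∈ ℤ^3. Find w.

w = (-2, -2, 3)

Subtract the known terms from T to get the rank-1 residual R = (-2, 0) ∘ (3, -3, -1) ∘ w, so R[i,j,k] = a[i]·b[j]·w[k]. Pick indices with nonzero a[1]·b[1] = (-2)·(3) = -6. Only the fibre through (1,1,·) is needed: R[1,1,:] = T[1,1,:] − Σₗ aₗ[1]bₗ[1]cₗ = [9, 11, -19] − (1)·(1)·(-3, -1, -1) = [12, 12, -18]. Then w[k] = R[1,1,k] / -6 for each k, giving w = [12, 12, -18] / -6 = (-2, -2, 3).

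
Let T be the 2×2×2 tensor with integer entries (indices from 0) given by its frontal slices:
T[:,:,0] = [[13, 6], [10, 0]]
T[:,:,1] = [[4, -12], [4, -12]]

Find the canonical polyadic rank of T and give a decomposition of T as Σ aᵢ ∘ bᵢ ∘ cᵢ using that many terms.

Lower bound: the mode-3 unfolding of T (rows indexed by k, columns by (i,j) = (0,0), (0,1), (1,0), (1,1)) is [[13, 6, 10, 0], [4, -12, 4, -12]].
There the 2×2 minor on rows k ∈ {0, 1}, columns (i,j) ∈ {(0,0), (0,1)} is det [[13, 6], [4, -12]] = -180 ≠ 0, so this unfolding has rank ≥ 2; CP rank is at least every unfolding rank, so rank(T) ≥ 2. (This is only a lower bound: in general the CP rank may exceed every unfolding rank, so we still need to exhibit 2 rank-1 terms summing to T.)
Upper bound — finding two terms. Write S_k = T[:,:,k] for the frontal slices: S₀ = [[13, 6], [10, 0]], S₁ = [[4, -12], [4, -12]].
If T = a₁ ∘ b₁ ∘ c₁ + a₂ ∘ b₂ ∘ c₂ then each S_k = c₁[k]·a₁b₁ᵀ + c₂[k]·a₂b₂ᵀ. S₀ and S₁ are linearly independent, so a₁b₁ᵀ and a₂b₂ᵀ must span the same plane of matrices: they are the rank-1 matrices of the form x·S₀ + y·S₁.
det(x·S₀ + y·S₁) is −60·x² − 60·xy = (-60)·(x + y)(x), vanishing at (x:y) = (1:-1) and (0:1).
M₁ = S₀ − S₁ = [[9, 18], [6, 12]] = 3·[3, 2][1, 2]ᵀ and M₂ = S₁ = [[4, -12], [4, -12]] = 4·[1, 1][1, -3]ᵀ, so take a₁ = [3, 2], b₁ = [1, 2], a₂ = [1, 1], b₂ = [1, -3].
Each slice is an integer combination of E₁ = a₁b₁ᵀ and E₂ = a₂b₂ᵀ: S₀ = 3·E₁ + 4·E₂, S₁ = 4·E₂; reading off coefficients, c₁ = [3, 0] and c₂ = [4, 4].
Hence T = [3, 2] ∘ [1, 2] ∘ [3, 0] + [1, 1] ∘ [1, -3] ∘ [4, 4], so rank(T) ≤ 2.
These bounds meet, so rank(T) = 2.
Check entry T[0,0,1] = 4: (3)·(1)·(0) + (1)·(1)·(4) = 4.

rank(T) = 2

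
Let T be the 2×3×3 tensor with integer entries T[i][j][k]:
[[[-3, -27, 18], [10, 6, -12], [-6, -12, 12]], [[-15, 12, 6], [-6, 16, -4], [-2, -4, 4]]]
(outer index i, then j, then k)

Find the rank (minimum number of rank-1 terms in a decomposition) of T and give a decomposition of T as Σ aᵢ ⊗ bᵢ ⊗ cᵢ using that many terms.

rank(T) = 2

Lower bound: the mode-1 unfolding of T (rows indexed by i, columns by (j,k) = (0,0), (0,1), (0,2), (1,0), (1,1), (1,2), (2,0), (2,1), (2,2)) is [[-3, -27, 18, 10, 6, -12, -6, -12, 12], [-15, 12, 6, -6, 16, -4, -2, -4, 4]].
There the 2×2 minor on rows i ∈ {0, 1}, columns (j,k) ∈ {(0,0), (0,1)} is det [[-3, -27], [-15, 12]] = -441 ≠ 0, so this unfolding has rank ≥ 2; CP rank is at least every unfolding rank, so rank(T) ≥ 2. (Flattening ranks never certify an upper bound on CP rank; for that we must actually write T with 2 rank-1 terms.)
Upper bound — finding two terms. Write S_k = T[:,:,k] for the frontal slices: S₀ = [[-3, 10, -6], [-15, -6, -2]], S₁ = [[-27, 6, -12], [12, 16, -4]], S₂ = [[18, -12, 12], [6, -4, 4]].
If T = a₁ ⊗ b₁ ⊗ c₁ + a₂ ⊗ b₂ ⊗ c₂ then each S_k = c₁[k]·a₁b₁ᵀ + c₂[k]·a₂b₂ᵀ. S₀ and S₁ are linearly independent, so a₁b₁ᵀ and a₂b₂ᵀ must span the same plane of matrices: they are the rank-1 matrices of the form x·S₀ + y·S₁.
The 2×2 minor of x·S₀ + y·S₁ on rows {0,1}, columns {0,1} is 168·x² + 84·xy − 504·y² = 84·(2·x − 3·y)(x + 2·y), vanishing at (x:y) = (3:2) and (2:-1).
M₁ = 3·S₀ + 2·S₁ = [[-63, 42, -42], [-21, 14, -14]] = (-7)·[3, 1][3, -2, 2]ᵀ and M₂ = 2·S₀ − S₁ = [[21, 14, 0], [-42, -28, 0]] = 7·[1, -2][3, 2, 0]ᵀ, so take a₁ = [3, 1], b₁ = [3, -2, 2], a₂ = [1, -2], b₂ = [3, 2, 0].
Each slice is an integer combination of E₁ = a₁b₁ᵀ and E₂ = a₂b₂ᵀ: S₀ = −E₁ + 2·E₂, S₁ = −2·E₁ − 3·E₂, S₂ = 2·E₁; reading off coefficients, c₁ = [-1, -2, 2] and c₂ = [2, -3, 0].
Hence T = [3, 1] ⊗ [3, -2, 2] ⊗ [-1, -2, 2] + [1, -2] ⊗ [3, 2, 0] ⊗ [2, -3, 0], so rank(T) ≤ 2.
These bounds meet, so rank(T) = 2.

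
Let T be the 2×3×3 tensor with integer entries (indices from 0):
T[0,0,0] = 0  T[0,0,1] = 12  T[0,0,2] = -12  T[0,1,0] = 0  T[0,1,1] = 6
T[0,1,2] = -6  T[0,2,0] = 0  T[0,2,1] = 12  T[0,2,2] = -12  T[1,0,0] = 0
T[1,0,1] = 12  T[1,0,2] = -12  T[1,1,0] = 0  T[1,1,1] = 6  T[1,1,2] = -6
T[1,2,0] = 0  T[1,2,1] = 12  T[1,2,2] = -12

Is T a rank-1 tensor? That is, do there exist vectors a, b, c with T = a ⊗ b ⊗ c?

If T = a ⊗ b ⊗ c then every fibre of T is a multiple of the corresponding factor, so read the factors off the fibres through the nonzero entry T[0,0,1] = 12.
The mode-1 fibre T[:,0,1] = [12, 12] gives a = [1, 1] (primitive direction); the mode-2 fibre T[0,:,1] = [12, 6, 12] gives b = [2, 1, 2]; then c[k] = T[0,0,k] / (a[0]·b[0]) = [0, 12, -12] / 2 = [0, 6, -6].
Expanding [1, 1] ⊗ [2, 1, 2] ⊗ [0, 6, -6] reproduces all 18 entries of T, so T = [1, 1] ⊗ [2, 1, 2] ⊗ [0, 6, -6] and rank(T) ≤ 1.
Equivalently every frontal slice T[:,:,k] is c[k] times the rank-1 matrix [1, 1] ⊗ [2, 1, 2]. So T has rank 1 (it is nonzero).

Yes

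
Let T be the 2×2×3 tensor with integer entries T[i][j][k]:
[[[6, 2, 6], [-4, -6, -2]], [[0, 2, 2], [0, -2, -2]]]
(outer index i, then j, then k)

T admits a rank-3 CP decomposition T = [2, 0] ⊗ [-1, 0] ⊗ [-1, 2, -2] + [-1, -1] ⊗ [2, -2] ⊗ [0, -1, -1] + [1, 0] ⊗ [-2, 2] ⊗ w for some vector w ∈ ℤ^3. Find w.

w = [-2, -2, 0]

Subtract the known terms from T to get the rank-1 residual R = [1, 0] ⊗ [-2, 2] ⊗ w, so R[i,j,k] = a[i]·b[j]·w[k]. Pick indices with nonzero a[0]·b[0] = (1)·(-2) = -2. Only the fibre through (0,0,·) is needed: R[0,0,:] = T[0,0,:] − Σₗ aₗ[0]bₗ[0]cₗ = [6, 2, 6] − (2)·(-1)·[-1, 2, -2] − (-1)·(2)·[0, -1, -1] = [4, 4, 0]. Then w[k] = R[0,0,k] / -2 for each k, giving w = [4, 4, 0] / -2 = [-2, -2, 0].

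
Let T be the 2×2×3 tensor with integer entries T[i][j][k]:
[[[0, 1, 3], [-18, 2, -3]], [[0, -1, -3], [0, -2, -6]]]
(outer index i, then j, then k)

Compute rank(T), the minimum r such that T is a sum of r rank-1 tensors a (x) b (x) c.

Lower bound: the mode-2 unfolding of T (rows indexed by j, columns by (i,k) = (0,0), (0,1), (0,2), (1,0), (1,1), (1,2)) is [[0, 1, 3, 0, -1, -3], [-18, 2, -3, 0, -2, -6]].
There the 2×2 minor on rows j ∈ {0, 1}, columns (i,k) ∈ {(0,0), (0,1)} is det [[0, 1], [-18, 2]] = 18 ≠ 0, so this unfolding has rank ≥ 2; CP rank is at least every unfolding rank, so rank(T) ≥ 2. (Flattening ranks never certify an upper bound on CP rank; for that we must actually write T with 2 rank-1 terms.)
Upper bound — finding two terms. Write S_k = T[:,:,k] for the frontal slices: S₀ = [[0, -18], [0, 0]], S₁ = [[1, 2], [-1, -2]], S₂ = [[3, -3], [-3, -6]].
If T = a₁ (x) b₁ (x) c₁ + a₂ (x) b₂ (x) c₂ then each S_k = c₁[k]·a₁b₁ᵀ + c₂[k]·a₂b₂ᵀ. S₀ and S₁ are linearly independent, so a₁b₁ᵀ and a₂b₂ᵀ must span the same plane of matrices: they are the rank-1 matrices of the form x·S₀ + y·S₁.
det(x·S₀ + y·S₁) is −18·xy = (-18)·(y)(x), vanishing at (x:y) = (1:0) and (0:1).
M₁ = S₀ = [[0, -18], [0, 0]] = (-18)·[1, 0][0, 1]ᵀ and M₂ = S₁ = [[1, 2], [-1, -2]] = [1, -1][1, 2]ᵀ, so take a₁ = [1, 0], b₁ = [0, 1], a₂ = [1, -1], b₂ = [1, 2].
Each slice is an integer combination of E₁ = a₁b₁ᵀ and E₂ = a₂b₂ᵀ: S₀ = −18·E₁, S₁ = E₂, S₂ = −9·E₁ + 3·E₂; reading off coefficients, c₁ = [-18, 0, -9] and c₂ = [0, 1, 3].
Hence T = [1, 0] (x) [0, 1] (x) [-18, 0, -9] + [1, -1] (x) [1, 2] (x) [0, 1, 3], so rank(T) ≤ 2.
These bounds meet, so rank(T) = 2.

2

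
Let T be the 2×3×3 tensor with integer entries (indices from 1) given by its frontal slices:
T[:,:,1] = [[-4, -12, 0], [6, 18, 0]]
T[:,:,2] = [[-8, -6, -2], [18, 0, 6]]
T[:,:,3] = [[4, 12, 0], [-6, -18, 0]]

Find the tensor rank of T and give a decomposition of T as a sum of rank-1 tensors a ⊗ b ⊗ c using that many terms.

rank(T) = 2

Lower bound: the mode-2 unfolding of T (rows indexed by j, columns by (i,k) = (1,1), (1,2), (1,3), (2,1), (2,2), (2,3)) is [[-4, -8, 4, 6, 18, -6], [-12, -6, 12, 18, 0, -18], [0, -2, 0, 0, 6, 0]].
There the 2×2 minor on rows j ∈ {1, 2}, columns (i,k) ∈ {(1,1), (1,2)} is det [[-4, -8], [-12, -6]] = -72 ≠ 0, so this unfolding has rank ≥ 2; CP rank is at least every unfolding rank, so rank(T) ≥ 2. (Flattening ranks never certify an upper bound on CP rank; for that we must actually write T with 2 rank-1 terms.)
Upper bound — finding two terms. Write S_k = T[:,:,k] for the frontal slices: S₁ = [[-4, -12, 0], [6, 18, 0]], S₂ = [[-8, -6, -2], [18, 0, 6]], S₃ = [[4, 12, 0], [-6, -18, 0]].
If T = a₁ ⊗ b₁ ⊗ c₁ + a₂ ⊗ b₂ ⊗ c₂ then each S_k = c₁[k]·a₁b₁ᵀ + c₂[k]·a₂b₂ᵀ. S₁ and S₂ are linearly independent, so a₁b₁ᵀ and a₂b₂ᵀ must span the same plane of matrices: they are the rank-1 matrices of the form x·S₁ + y·S₂.
The 2×2 minor of x·S₁ + y·S₂ on rows {1,2}, columns {1,2} is 108·xy + 108·y² = 108·(y)(x + y), vanishing at (x:y) = (1:0) and (1:-1).
M₁ = S₁ = [[-4, -12, 0], [6, 18, 0]] = (-2)·[2, -3][1, 3, 0]ᵀ and M₂ = S₁ − S₂ = [[4, -6, 2], [-12, 18, -6]] = 2·[1, -3][2, -3, 1]ᵀ, so take a₁ = [2, -3], b₁ = [1, 3, 0], a₂ = [1, -3], b₂ = [2, -3, 1].
Each slice is an integer combination of E₁ = a₁b₁ᵀ and E₂ = a₂b₂ᵀ: S₁ = −2·E₁, S₂ = −2·E₁ − 2·E₂, S₃ = 2·E₁; reading off coefficients, c₁ = [-2, -2, 2] and c₂ = [0, -2, 0].
Hence T = [2, -3] ⊗ [1, 3, 0] ⊗ [-2, -2, 2] + [1, -3] ⊗ [2, -3, 1] ⊗ [0, -2, 0], so rank(T) ≤ 2.
These bounds meet, so rank(T) = 2.
Check entry T[1,1,2] = -8: (2)·(1)·(-2) + (1)·(2)·(-2) = -8.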